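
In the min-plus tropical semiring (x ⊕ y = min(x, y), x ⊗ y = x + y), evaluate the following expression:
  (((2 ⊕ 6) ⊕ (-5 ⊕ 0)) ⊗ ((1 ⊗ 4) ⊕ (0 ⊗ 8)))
(((2 ⊕ 6) ⊕ (-5 ⊕ 0)) ⊗ ((1 ⊗ 4) ⊕ (0 ⊗ 8))) = 0

Expand innermost to outermost. Recall ⊕ takes the minimum of its arguments and ⊗ takes their sum. Working out the expression (((2 ⊕ 6) ⊕ (-5 ⊕ 0)) ⊗ ((1 ⊗ 4) ⊕ (0 ⊗ 8))) gives 0.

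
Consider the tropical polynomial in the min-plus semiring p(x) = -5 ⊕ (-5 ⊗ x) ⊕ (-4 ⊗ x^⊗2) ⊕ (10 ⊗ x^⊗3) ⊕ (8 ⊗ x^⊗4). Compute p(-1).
p(-1) = -6

A tropical monomial a ⊗ x^⊗i evaluates to a + i · x. Evaluating each term at x = -1:
  Term 0 contributes -5 + 0 · -1 = -5
  Term 1 contributes -5 + 1 · -1 = -6
  Term 2 contributes -4 + 2 · -1 = -6
  Term 3 contributes 10 + 3 · -1 = 7
  Term 4 contributes 8 + 4 · -1 = 4
p(-1) = ⊕ of these = min[-5, -6, -6, 7, 4] = -6.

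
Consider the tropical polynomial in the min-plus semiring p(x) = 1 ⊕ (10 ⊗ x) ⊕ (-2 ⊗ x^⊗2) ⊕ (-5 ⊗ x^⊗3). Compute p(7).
p(7) = 1

A tropical monomial a ⊗ x^⊗i evaluates to a + i · x. Evaluating each term at x = 7:
  Term 0 contributes 1 + 0 · 7 = 1
  Term 1 contributes 10 + 1 · 7 = 17
  Term 2 contributes -2 + 2 · 7 = 12
  Term 3 contributes -5 + 3 · 7 = 16
p(7) = ⊕ of these = min[1, 17, 12, 16] = 1.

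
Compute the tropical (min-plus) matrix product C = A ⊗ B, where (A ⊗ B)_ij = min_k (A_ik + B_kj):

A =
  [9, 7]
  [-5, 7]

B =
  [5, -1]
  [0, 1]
A ⊗ B =
  [7, 8]
  [0, -6]

Apply the min-plus product entry-by-entry:
  C[0][0] = min over k of (A[0][0] + B[0][0] = 9 + 5 = 14, A[0][1] + B[1][0] = 7 + 0 = 7) = 7 (attained at k = 1)
  C[0][1] = min over k of (A[0][0] + B[0][1] = 9 + -1 = 8, A[0][1] + B[1][1] = 7 + 1 = 8) = 8 (attained at k = 0)
  C[1][0] = min over k of (A[1][0] + B[0][0] = -5 + 5 = 0, A[1][1] + B[1][0] = 7 + 0 = 7) = 0 (attained at k = 0)
  C[1][1] = min over k of (A[1][0] + B[0][1] = -5 + -1 = -6, A[1][1] + B[1][1] = 7 + 1 = 8) = -6 (attained at k = 0)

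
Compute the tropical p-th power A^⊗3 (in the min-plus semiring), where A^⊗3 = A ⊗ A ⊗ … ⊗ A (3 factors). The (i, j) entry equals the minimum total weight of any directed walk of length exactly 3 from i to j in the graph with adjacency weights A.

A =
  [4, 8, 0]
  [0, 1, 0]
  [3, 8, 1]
A^⊗3 =
  [4, 9, 2]
  [2, 3, 1]
  [5, 10, 3]

Each entry (A^⊗3)_ij equals the minimum over all length-3 walks i = v_0 → v_1 → … → v_3 = j of Σ_t A[v_t][v_{t+1}]. For example, for (i, j) = (0, 2) we minimise over 9 possible intermediate vertex sequences; the minimum is 2, attained along the walk 0 → 2 → 2 → 2.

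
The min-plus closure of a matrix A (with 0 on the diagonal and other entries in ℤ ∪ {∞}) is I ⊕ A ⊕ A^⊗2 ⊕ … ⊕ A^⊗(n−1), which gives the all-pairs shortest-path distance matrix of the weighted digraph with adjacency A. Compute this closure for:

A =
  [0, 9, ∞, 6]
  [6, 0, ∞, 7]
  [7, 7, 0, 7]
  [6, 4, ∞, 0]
Closure =
  [0, 9, ∞, 6]
  [6, 0, ∞, 7]
  [7, 7, 0, 7]
  [6, 4, ∞, 0]

This is the Floyd-Warshall all-pairs shortest-path computation. For each intermediate vertex k = 0, 1, …, 3, update dist[i][j] ← min(dist[i][j], dist[i][k] + dist[k][j]). The final matrix gives, for each (i, j), the minimum total weight of any directed path from i to j (possibly empty when i = j).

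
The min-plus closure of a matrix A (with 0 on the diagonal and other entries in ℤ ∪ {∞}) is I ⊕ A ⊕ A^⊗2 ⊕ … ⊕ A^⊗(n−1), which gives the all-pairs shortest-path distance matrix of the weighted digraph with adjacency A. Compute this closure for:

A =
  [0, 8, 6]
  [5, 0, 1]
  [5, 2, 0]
Closure =
  [0, 8, 6]
  [5, 0, 1]
  [5, 2, 0]

This is the Floyd-Warshall all-pairs shortest-path computation. For each intermediate vertex k = 0, 1, …, 2, update dist[i][j] ← min(dist[i][j], dist[i][k] + dist[k][j]). The final matrix gives, for each (i, j), the minimum total weight of any directed path from i to j (possibly empty when i = j).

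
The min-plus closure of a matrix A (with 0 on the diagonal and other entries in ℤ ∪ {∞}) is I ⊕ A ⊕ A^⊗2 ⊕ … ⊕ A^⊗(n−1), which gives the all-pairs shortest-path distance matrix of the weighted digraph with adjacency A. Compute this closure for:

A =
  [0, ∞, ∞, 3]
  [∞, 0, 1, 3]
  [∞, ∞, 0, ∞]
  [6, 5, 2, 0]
Closure =
  [0, 8, 5, 3]
  [9, 0, 1, 3]
  [∞, ∞, 0, ∞]
  [6, 5, 2, 0]

This is the Floyd-Warshall all-pairs shortest-path computation. For each intermediate vertex k = 0, 1, …, 3, update dist[i][j] ← min(dist[i][j], dist[i][k] + dist[k][j]). The final matrix gives, for each (i, j), the minimum total weight of any directed path from i to j (possibly empty when i = j).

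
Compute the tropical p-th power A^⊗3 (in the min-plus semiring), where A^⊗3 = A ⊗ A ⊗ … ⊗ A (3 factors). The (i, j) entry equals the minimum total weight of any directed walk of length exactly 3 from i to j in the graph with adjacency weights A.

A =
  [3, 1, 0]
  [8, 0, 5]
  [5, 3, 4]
A^⊗3 =
  [8, 1, 5]
  [8, 0, 5]
  [10, 3, 8]

Each entry (A^⊗3)_ij equals the minimum over all length-3 walks i = v_0 → v_1 → … → v_3 = j of Σ_t A[v_t][v_{t+1}]. For example, for (i, j) = (0, 2) we minimise over 9 possible intermediate vertex sequences; the minimum is 5, attained along the walk 0 → 2 → 0 → 2.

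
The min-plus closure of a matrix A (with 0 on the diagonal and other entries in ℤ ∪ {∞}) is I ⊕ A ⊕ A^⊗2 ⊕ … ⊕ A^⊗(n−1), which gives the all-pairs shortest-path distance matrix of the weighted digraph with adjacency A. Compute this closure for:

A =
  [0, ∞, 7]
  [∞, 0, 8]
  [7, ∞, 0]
Closure =
  [0, ∞, 7]
  [15, 0, 8]
  [7, ∞, 0]

This is the Floyd-Warshall all-pairs shortest-path computation. For each intermediate vertex k = 0, 1, …, 2, update dist[i][j] ← min(dist[i][j], dist[i][k] + dist[k][j]). The final matrix gives, for each (i, j), the minimum total weight of any directed path from i to j (possibly empty when i = j).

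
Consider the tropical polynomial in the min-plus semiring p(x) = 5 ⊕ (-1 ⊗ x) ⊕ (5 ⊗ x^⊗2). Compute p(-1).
p(-1) = -2

A tropical monomial a ⊗ x^⊗i evaluates to a + i · x. Evaluating each term at x = -1:
  Term 0 contributes 5 + 0 · -1 = 5
  Term 1 contributes -1 + 1 · -1 = -2
  Term 2 contributes 5 + 2 · -1 = 3
p(-1) = ⊕ of these = min[5, -2, 3] = -2.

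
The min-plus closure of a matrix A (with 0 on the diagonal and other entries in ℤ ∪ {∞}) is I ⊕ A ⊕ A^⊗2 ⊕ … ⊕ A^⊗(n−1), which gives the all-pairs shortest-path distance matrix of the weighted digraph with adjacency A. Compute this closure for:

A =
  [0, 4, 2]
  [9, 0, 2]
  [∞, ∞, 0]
Closure =
  [0, 4, 2]
  [9, 0, 2]
  [∞, ∞, 0]

This is the Floyd-Warshall all-pairs shortest-path computation. For each intermediate vertex k = 0, 1, …, 2, update dist[i][j] ← min(dist[i][j], dist[i][k] + dist[k][j]). The final matrix gives, for each (i, j), the minimum total weight of any directed path from i to j (possibly empty when i = j).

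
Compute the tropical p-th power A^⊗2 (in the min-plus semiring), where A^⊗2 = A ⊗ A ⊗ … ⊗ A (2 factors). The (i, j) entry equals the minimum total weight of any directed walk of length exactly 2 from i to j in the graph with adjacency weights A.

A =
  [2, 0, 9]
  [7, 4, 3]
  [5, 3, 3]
A^⊗2 =
  [4, 2, 3]
  [8, 6, 6]
  [7, 5, 6]

Each entry (A^⊗2)_ij equals the minimum over all length-2 walks i = v_0 → v_1 → … → v_2 = j of Σ_t A[v_t][v_{t+1}]. For example, for (i, j) = (0, 2) we minimise over 3 possible intermediate vertex sequences; the minimum is 3, attained along the walk 0 → 1 → 2.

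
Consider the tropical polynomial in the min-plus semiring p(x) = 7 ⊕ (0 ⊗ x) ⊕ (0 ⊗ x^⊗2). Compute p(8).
p(8) = 7

A tropical monomial a ⊗ x^⊗i evaluates to a + i · x. Evaluating each term at x = 8:
  Term 0 contributes 7 + 0 · 8 = 7
  Term 1 contributes 0 + 1 · 8 = 8
  Term 2 contributes 0 + 2 · 8 = 16
p(8) = ⊕ of these = min[7, 8, 16] = 7.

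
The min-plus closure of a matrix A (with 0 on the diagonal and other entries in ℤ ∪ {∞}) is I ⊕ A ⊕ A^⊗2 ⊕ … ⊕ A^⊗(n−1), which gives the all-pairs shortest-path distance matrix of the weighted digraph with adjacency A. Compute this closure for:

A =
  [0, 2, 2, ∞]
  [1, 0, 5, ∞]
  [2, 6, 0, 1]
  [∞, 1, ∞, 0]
Closure =
  [0, 2, 2, 3]
  [1, 0, 3, 4]
  [2, 2, 0, 1]
  [2, 1, 4, 0]

This is the Floyd-Warshall all-pairs shortest-path computation. For each intermediate vertex k = 0, 1, …, 3, update dist[i][j] ← min(dist[i][j], dist[i][k] + dist[k][j]). The final matrix gives, for each (i, j), the minimum total weight of any directed path from i to j (possibly empty when i = j).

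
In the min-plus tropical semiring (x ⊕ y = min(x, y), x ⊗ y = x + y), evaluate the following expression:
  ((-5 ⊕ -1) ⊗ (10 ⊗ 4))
((-5 ⊕ -1) ⊗ (10 ⊗ 4)) = 9

Expand innermost to outermost. Recall ⊕ takes the minimum of its arguments and ⊗ takes their sum. Working out the expression ((-5 ⊕ -1) ⊗ (10 ⊗ 4)) gives 9.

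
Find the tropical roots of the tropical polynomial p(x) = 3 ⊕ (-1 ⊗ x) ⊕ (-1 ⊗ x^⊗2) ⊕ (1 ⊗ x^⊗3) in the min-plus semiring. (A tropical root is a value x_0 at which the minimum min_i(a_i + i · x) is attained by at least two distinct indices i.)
Roots: {-2, 0, 4}

Each tropical root is a break point of the lower envelope of the lines y = a_i + i · x (there are 4 lines, with slopes 0, 1, ..., 3). Only the lines that attain the minimum somewhere contribute to roots; other lines are dominated. Here the surviving (envelope) indices are i = 3, i = 2, i = 1, i = 0.
Intersections between consecutive envelope lines give the roots: for adjacent envelope indices i < j the intersection is x = (a_i − a_j) / (j − i). Reading off the sorted break points: {-2, 0, 4}.
Verification: at each break x_0, at least two indices attain the minimum of min_i(a_i + i · x_0).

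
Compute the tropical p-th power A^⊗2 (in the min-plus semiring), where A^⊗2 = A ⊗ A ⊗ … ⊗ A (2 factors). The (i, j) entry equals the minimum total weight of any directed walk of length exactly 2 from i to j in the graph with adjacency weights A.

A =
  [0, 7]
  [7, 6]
A^⊗2 =
  [0, 7]
  [7, 12]

Each entry (A^⊗2)_ij equals the minimum over all length-2 walks i = v_0 → v_1 → … → v_2 = j of Σ_t A[v_t][v_{t+1}]. For example, for (i, j) = (0, 1) we minimise over 2 possible intermediate vertex sequences; the minimum is 7, attained along the walk 0 → 0 → 1.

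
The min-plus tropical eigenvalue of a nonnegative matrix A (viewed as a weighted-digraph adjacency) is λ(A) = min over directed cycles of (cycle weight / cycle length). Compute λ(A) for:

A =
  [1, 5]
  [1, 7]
λ(A) = 1

Enumerate directed cycles and compute their means (weight / length). Sample:
  cycle 0 → 0: weight = 1, length = 1, mean = 1/1 ≈ 1.000
  cycle 1 → 1: weight = 7, length = 1, mean = 7/1 ≈ 7.000
  cycle 0 → 1 → 0: weight = 6, length = 2, mean = 6/2 ≈ 3.000
  cycle 1 → 0 → 1: weight = 6, length = 2, mean = 6/2 ≈ 3.000
Minimum mean = 1.000, attained e.g. along the cycle 0 → 0 with weight 1 and length 1. So λ(A) = 1/1 = 1.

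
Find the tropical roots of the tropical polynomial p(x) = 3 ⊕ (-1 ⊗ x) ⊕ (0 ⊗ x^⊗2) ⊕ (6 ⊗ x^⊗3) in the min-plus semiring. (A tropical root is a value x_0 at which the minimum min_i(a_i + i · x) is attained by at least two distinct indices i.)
Roots: {-6, -1, 4}

Each tropical root is a break point of the lower envelope of the lines y = a_i + i · x (there are 4 lines, with slopes 0, 1, ..., 3). Only the lines that attain the minimum somewhere contribute to roots; other lines are dominated. Here the surviving (envelope) indices are i = 3, i = 2, i = 1, i = 0.
Intersections between consecutive envelope lines give the roots: for adjacent envelope indices i < j the intersection is x = (a_i − a_j) / (j − i). Reading off the sorted break points: {-6, -1, 4}.
Verification: at each break x_0, at least two indices attain the minimum of min_i(a_i + i · x_0).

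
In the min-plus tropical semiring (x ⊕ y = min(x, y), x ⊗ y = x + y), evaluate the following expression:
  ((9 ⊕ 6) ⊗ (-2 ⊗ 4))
((9 ⊕ 6) ⊗ (-2 ⊗ 4)) = 8

Expand innermost to outermost. Recall ⊕ takes the minimum of its arguments and ⊗ takes their sum. Working out the expression ((9 ⊕ 6) ⊗ (-2 ⊗ 4)) gives 8.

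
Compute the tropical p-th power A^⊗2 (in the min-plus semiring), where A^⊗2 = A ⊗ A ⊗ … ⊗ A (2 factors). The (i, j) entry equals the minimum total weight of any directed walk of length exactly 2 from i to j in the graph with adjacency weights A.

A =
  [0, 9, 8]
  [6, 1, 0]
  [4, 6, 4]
A^⊗2 =
  [0, 9, 8]
  [4, 2, 1]
  [4, 7, 6]

Each entry (A^⊗2)_ij equals the minimum over all length-2 walks i = v_0 → v_1 → … → v_2 = j of Σ_t A[v_t][v_{t+1}]. For example, for (i, j) = (0, 2) we minimise over 3 possible intermediate vertex sequences; the minimum is 8, attained along the walk 0 → 0 → 2.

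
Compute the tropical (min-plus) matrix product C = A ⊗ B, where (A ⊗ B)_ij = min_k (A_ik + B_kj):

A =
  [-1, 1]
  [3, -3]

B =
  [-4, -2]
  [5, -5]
A ⊗ B =
  [-5, -4]
  [-1, -8]

Apply the min-plus product entry-by-entry:
  C[0][0] = min over k of (A[0][0] + B[0][0] = -1 + -4 = -5, A[0][1] + B[1][0] = 1 + 5 = 6) = -5 (attained at k = 0)
  C[0][1] = min over k of (A[0][0] + B[0][1] = -1 + -2 = -3, A[0][1] + B[1][1] = 1 + -5 = -4) = -4 (attained at k = 1)
  C[1][0] = min over k of (A[1][0] + B[0][0] = 3 + -4 = -1, A[1][1] + B[1][0] = -3 + 5 = 2) = -1 (attained at k = 0)
  C[1][1] = min over k of (A[1][0] + B[0][1] = 3 + -2 = 1, A[1][1] + B[1][1] = -3 + -5 = -8) = -8 (attained at k = 1)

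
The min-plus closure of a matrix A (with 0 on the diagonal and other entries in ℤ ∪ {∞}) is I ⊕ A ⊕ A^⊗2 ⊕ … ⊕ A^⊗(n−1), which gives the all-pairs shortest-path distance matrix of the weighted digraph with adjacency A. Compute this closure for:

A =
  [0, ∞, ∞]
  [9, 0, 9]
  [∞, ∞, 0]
Closure =
  [0, ∞, ∞]
  [9, 0, 9]
  [∞, ∞, 0]

This is the Floyd-Warshall all-pairs shortest-path computation. For each intermediate vertex k = 0, 1, …, 2, update dist[i][j] ← min(dist[i][j], dist[i][k] + dist[k][j]). The final matrix gives, for each (i, j), the minimum total weight of any directed path from i to j (possibly empty when i = j).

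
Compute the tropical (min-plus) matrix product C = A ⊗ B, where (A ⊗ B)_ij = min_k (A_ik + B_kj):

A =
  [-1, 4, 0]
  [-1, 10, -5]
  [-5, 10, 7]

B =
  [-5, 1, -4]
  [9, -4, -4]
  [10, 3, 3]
A ⊗ B =
  [-6, 0, -5]
  [-6, -2, -5]
  [-10, -4, -9]

Apply the min-plus product entry-by-entry:
  C[0][0] = min over k of (A[0][0] + B[0][0] = -1 + -5 = -6, A[0][1] + B[1][0] = 4 + 9 = 13, A[0][2] + B[2][0] = 0 + 10 = 10) = -6 (attained at k = 0)
  C[0][1] = min over k of (A[0][0] + B[0][1] = -1 + 1 = 0, A[0][1] + B[1][1] = 4 + -4 = 0, A[0][2] + B[2][1] = 0 + 3 = 3) = 0 (attained at k = 0)
  C[0][2] = min over k of (A[0][0] + B[0][2] = -1 + -4 = -5, A[0][1] + B[1][2] = 4 + -4 = 0, A[0][2] + B[2][2] = 0 + 3 = 3) = -5 (attained at k = 0)
  C[1][0] = min over k of (A[1][0] + B[0][0] = -1 + -5 = -6, A[1][1] + B[1][0] = 10 + 9 = 19, A[1][2] + B[2][0] = -5 + 10 = 5) = -6 (attained at k = 0)
  C[1][1] = min over k of (A[1][0] + B[0][1] = -1 + 1 = 0, A[1][1] + B[1][1] = 10 + -4 = 6, A[1][2] + B[2][1] = -5 + 3 = -2) = -2 (attained at k = 2)
  C[1][2] = min over k of (A[1][0] + B[0][2] = -1 + -4 = -5, A[1][1] + B[1][2] = 10 + -4 = 6, A[1][2] + B[2][2] = -5 + 3 = -2) = -5 (attained at k = 0)
  C[2][0] = min over k of (A[2][0] + B[0][0] = -5 + -5 = -10, A[2][1] + B[1][0] = 10 + 9 = 19, A[2][2] + B[2][0] = 7 + 10 = 17) = -10 (attained at k = 0)
  C[2][1] = min over k of (A[2][0] + B[0][1] = -5 + 1 = -4, A[2][1] + B[1][1] = 10 + -4 = 6, A[2][2] + B[2][1] = 7 + 3 = 10) = -4 (attained at k = 0)
  C[2][2] = min over k of (A[2][0] + B[0][2] = -5 + -4 = -9, A[2][1] + B[1][2] = 10 + -4 = 6, A[2][2] + B[2][2] = 7 + 3 = 10) = -9 (attained at k = 0)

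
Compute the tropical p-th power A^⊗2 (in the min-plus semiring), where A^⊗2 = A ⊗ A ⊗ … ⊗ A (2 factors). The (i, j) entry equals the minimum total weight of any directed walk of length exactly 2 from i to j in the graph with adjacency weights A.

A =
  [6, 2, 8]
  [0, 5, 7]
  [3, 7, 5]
A^⊗2 =
  [2, 7, 9]
  [5, 2, 8]
  [7, 5, 10]

Each entry (A^⊗2)_ij equals the minimum over all length-2 walks i = v_0 → v_1 → … → v_2 = j of Σ_t A[v_t][v_{t+1}]. For example, for (i, j) = (0, 2) we minimise over 3 possible intermediate vertex sequences; the minimum is 9, attained along the walk 0 → 1 → 2.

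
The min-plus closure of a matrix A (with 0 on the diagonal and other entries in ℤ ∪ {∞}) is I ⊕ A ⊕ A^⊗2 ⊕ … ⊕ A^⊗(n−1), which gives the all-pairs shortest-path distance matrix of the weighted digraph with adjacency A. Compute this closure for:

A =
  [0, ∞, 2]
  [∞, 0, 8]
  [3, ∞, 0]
Closure =
  [0, ∞, 2]
  [11, 0, 8]
  [3, ∞, 0]

This is the Floyd-Warshall all-pairs shortest-path computation. For each intermediate vertex k = 0, 1, …, 2, update dist[i][j] ← min(dist[i][j], dist[i][k] + dist[k][j]). The final matrix gives, for each (i, j), the minimum total weight of any directed path from i to j (possibly empty when i = j).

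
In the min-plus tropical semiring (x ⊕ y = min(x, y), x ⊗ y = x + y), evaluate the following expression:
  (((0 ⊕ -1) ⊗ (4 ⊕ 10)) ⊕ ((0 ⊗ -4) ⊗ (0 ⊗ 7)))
(((0 ⊕ -1) ⊗ (4 ⊕ 10)) ⊕ ((0 ⊗ -4) ⊗ (0 ⊗ 7))) = 3

Expand innermost to outermost. Recall ⊕ takes the minimum of its arguments and ⊗ takes their sum. Working out the expression (((0 ⊕ -1) ⊗ (4 ⊕ 10)) ⊕ ((0 ⊗ -4) ⊗ (0 ⊗ 7))) gives 3.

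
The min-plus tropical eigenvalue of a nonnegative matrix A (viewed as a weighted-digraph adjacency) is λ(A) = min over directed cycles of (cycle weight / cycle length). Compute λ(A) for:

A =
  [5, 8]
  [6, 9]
λ(A) = 5

Enumerate directed cycles and compute their means (weight / length). Sample:
  cycle 0 → 0: weight = 5, length = 1, mean = 5/1 ≈ 5.000
  cycle 1 → 1: weight = 9, length = 1, mean = 9/1 ≈ 9.000
  cycle 0 → 1 → 0: weight = 14, length = 2, mean = 14/2 ≈ 7.000
  cycle 1 → 0 → 1: weight = 14, length = 2, mean = 14/2 ≈ 7.000
Minimum mean = 5.000, attained e.g. along the cycle 0 → 0 with weight 5 and length 1. So λ(A) = 5/1 = 5.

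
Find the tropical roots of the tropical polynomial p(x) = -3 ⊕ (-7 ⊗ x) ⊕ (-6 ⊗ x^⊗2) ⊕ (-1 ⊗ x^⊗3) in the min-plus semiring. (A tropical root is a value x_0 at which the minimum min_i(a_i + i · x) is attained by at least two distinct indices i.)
Roots: {-5, -1, 4}

Each tropical root is a break point of the lower envelope of the lines y = a_i + i · x (there are 4 lines, with slopes 0, 1, ..., 3). Only the lines that attain the minimum somewhere contribute to roots; other lines are dominated. Here the surviving (envelope) indices are i = 3, i = 2, i = 1, i = 0.
Intersections between consecutive envelope lines give the roots: for adjacent envelope indices i < j the intersection is x = (a_i − a_j) / (j − i). Reading off the sorted break points: {-5, -1, 4}.
Verification: at each break x_0, at least two indices attain the minimum of min_i(a_i + i · x_0).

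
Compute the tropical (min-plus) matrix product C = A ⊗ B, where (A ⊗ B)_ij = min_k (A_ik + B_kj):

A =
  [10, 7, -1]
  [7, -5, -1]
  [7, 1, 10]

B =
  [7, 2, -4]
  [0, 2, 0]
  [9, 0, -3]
A ⊗ B =
  [7, -1, -4]
  [-5, -3, -5]
  [1, 3, 1]

Apply the min-plus product entry-by-entry:
  C[0][0] = min over k of (A[0][0] + B[0][0] = 10 + 7 = 17, A[0][1] + B[1][0] = 7 + 0 = 7, A[0][2] + B[2][0] = -1 + 9 = 8) = 7 (attained at k = 1)
  C[0][1] = min over k of (A[0][0] + B[0][1] = 10 + 2 = 12, A[0][1] + B[1][1] = 7 + 2 = 9, A[0][2] + B[2][1] = -1 + 0 = -1) = -1 (attained at k = 2)
  C[0][2] = min over k of (A[0][0] + B[0][2] = 10 + -4 = 6, A[0][1] + B[1][2] = 7 + 0 = 7, A[0][2] + B[2][2] = -1 + -3 = -4) = -4 (attained at k = 2)
  C[1][0] = min over k of (A[1][0] + B[0][0] = 7 + 7 = 14, A[1][1] + B[1][0] = -5 + 0 = -5, A[1][2] + B[2][0] = -1 + 9 = 8) = -5 (attained at k = 1)
  C[1][1] = min over k of (A[1][0] + B[0][1] = 7 + 2 = 9, A[1][1] + B[1][1] = -5 + 2 = -3, A[1][2] + B[2][1] = -1 + 0 = -1) = -3 (attained at k = 1)
  C[1][2] = min over k of (A[1][0] + B[0][2] = 7 + -4 = 3, A[1][1] + B[1][2] = -5 + 0 = -5, A[1][2] + B[2][2] = -1 + -3 = -4) = -5 (attained at k = 1)
  C[2][0] = min over k of (A[2][0] + B[0][0] = 7 + 7 = 14, A[2][1] + B[1][0] = 1 + 0 = 1, A[2][2] + B[2][0] = 10 + 9 = 19) = 1 (attained at k = 1)
  C[2][1] = min over k of (A[2][0] + B[0][1] = 7 + 2 = 9, A[2][1] + B[1][1] = 1 + 2 = 3, A[2][2] + B[2][1] = 10 + 0 = 10) = 3 (attained at k = 1)
  C[2][2] = min over k of (A[2][0] + B[0][2] = 7 + -4 = 3, A[2][1] + B[1][2] = 1 + 0 = 1, A[2][2] + B[2][2] = 10 + -3 = 7) = 1 (attained at k = 1)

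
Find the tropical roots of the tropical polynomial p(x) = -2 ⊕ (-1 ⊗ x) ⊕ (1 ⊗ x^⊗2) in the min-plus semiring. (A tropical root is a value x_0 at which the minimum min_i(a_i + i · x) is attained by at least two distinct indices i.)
Roots: {-2, -1}

Each tropical root is a break point of the lower envelope of the lines y = a_i + i · x (there are 3 lines, with slopes 0, 1, ..., 2). Only the lines that attain the minimum somewhere contribute to roots; other lines are dominated. Here the surviving (envelope) indices are i = 2, i = 1, i = 0.
Intersections between consecutive envelope lines give the roots: for adjacent envelope indices i < j the intersection is x = (a_i − a_j) / (j − i). Reading off the sorted break points: {-2, -1}.
Verification: at each break x_0, at least two indices attain the minimum of min_i(a_i + i · x_0).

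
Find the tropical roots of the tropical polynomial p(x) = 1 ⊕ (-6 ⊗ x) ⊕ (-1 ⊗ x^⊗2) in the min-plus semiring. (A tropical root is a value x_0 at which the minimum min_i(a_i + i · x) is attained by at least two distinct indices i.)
Roots: {-5, 7}

Each tropical root is a break point of the lower envelope of the lines y = a_i + i · x (there are 3 lines, with slopes 0, 1, ..., 2). Only the lines that attain the minimum somewhere contribute to roots; other lines are dominated. Here the surviving (envelope) indices are i = 2, i = 1, i = 0.
Intersections between consecutive envelope lines give the roots: for adjacent envelope indices i < j the intersection is x = (a_i − a_j) / (j − i). Reading off the sorted break points: {-5, 7}.
Verification: at each break x_0, at least two indices attain the minimum of min_i(a_i + i · x_0).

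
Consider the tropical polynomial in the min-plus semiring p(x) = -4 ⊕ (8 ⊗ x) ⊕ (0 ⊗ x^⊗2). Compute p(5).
p(5) = -4

A tropical monomial a ⊗ x^⊗i evaluates to a + i · x. Evaluating each term at x = 5:
  Term 0 contributes -4 + 0 · 5 = -4
  Term 1 contributes 8 + 1 · 5 = 13
  Term 2 contributes 0 + 2 · 5 = 10
p(5) = ⊕ of these = min[-4, 13, 10] = -4.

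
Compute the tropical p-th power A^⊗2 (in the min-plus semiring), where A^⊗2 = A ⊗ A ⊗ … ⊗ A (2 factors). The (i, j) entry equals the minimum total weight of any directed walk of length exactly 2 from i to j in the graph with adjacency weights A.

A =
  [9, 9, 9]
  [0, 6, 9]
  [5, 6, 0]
A^⊗2 =
  [9, 15, 9]
  [6, 9, 9]
  [5, 6, 0]

Each entry (A^⊗2)_ij equals the minimum over all length-2 walks i = v_0 → v_1 → … → v_2 = j of Σ_t A[v_t][v_{t+1}]. For example, for (i, j) = (0, 2) we minimise over 3 possible intermediate vertex sequences; the minimum is 9, attained along the walk 0 → 2 → 2.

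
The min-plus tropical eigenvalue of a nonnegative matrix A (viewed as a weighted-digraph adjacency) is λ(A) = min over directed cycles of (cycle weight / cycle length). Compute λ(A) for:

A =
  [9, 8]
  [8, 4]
λ(A) = 4

Enumerate directed cycles and compute their means (weight / length). Sample:
  cycle 0 → 0: weight = 9, length = 1, mean = 9/1 ≈ 9.000
  cycle 1 → 1: weight = 4, length = 1, mean = 4/1 ≈ 4.000
  cycle 0 → 1 → 0: weight = 16, length = 2, mean = 16/2 ≈ 8.000
  cycle 1 → 0 → 1: weight = 16, length = 2, mean = 16/2 ≈ 8.000
Minimum mean = 4.000, attained e.g. along the cycle 1 → 1 with weight 4 and length 1. So λ(A) = 4/1 = 4.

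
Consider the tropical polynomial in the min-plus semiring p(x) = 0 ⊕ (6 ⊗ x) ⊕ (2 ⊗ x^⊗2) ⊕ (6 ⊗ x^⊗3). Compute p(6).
p(6) = 0

A tropical monomial a ⊗ x^⊗i evaluates to a + i · x. Evaluating each term at x = 6:
  Term 0 contributes 0 + 0 · 6 = 0
  Term 1 contributes 6 + 1 · 6 = 12
  Term 2 contributes 2 + 2 · 6 = 14
  Term 3 contributes 6 + 3 · 6 = 24
p(6) = ⊕ of these = min[0, 12, 14, 24] = 0.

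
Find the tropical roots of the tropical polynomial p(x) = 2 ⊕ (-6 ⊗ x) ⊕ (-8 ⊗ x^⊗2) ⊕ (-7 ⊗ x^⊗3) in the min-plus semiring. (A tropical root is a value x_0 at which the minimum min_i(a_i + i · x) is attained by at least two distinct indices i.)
Roots: {-1, 2, 8}

Each tropical root is a break point of the lower envelope of the lines y = a_i + i · x (there are 4 lines, with slopes 0, 1, ..., 3). Only the lines that attain the minimum somewhere contribute to roots; other lines are dominated. Here the surviving (envelope) indices are i = 3, i = 2, i = 1, i = 0.
Intersections between consecutive envelope lines give the roots: for adjacent envelope indices i < j the intersection is x = (a_i − a_j) / (j − i). Reading off the sorted break points: {-1, 2, 8}.
Verification: at each break x_0, at least two indices attain the minimum of min_i(a_i + i · x_0).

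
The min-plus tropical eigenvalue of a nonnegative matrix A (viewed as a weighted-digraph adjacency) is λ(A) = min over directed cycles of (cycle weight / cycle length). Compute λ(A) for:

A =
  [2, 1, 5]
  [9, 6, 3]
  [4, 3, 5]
λ(A) = 2

Enumerate directed cycles and compute their means (weight / length). Sample:
  cycle 0 → 0: weight = 2, length = 1, mean = 2/1 ≈ 2.000
  cycle 1 → 1: weight = 6, length = 1, mean = 6/1 ≈ 6.000
  cycle 2 → 2: weight = 5, length = 1, mean = 5/1 ≈ 5.000
  cycle 0 → 1 → 0: weight = 10, length = 2, mean = 10/2 ≈ 5.000
  cycle 0 → 2 → 0: weight = 9, length = 2, mean = 9/2 ≈ 4.500
  cycle 1 → 0 → 1: weight = 10, length = 2, mean = 10/2 ≈ 5.000
Minimum mean = 2.000, attained e.g. along the cycle 0 → 0 with weight 2 and length 1. So λ(A) = 2/1 = 2.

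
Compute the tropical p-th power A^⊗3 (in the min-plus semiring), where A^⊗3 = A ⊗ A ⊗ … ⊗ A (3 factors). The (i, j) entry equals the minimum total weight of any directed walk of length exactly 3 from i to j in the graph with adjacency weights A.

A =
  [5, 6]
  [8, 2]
A^⊗3 =
  [15, 10]
  [12, 6]

Each entry (A^⊗3)_ij equals the minimum over all length-3 walks i = v_0 → v_1 → … → v_3 = j of Σ_t A[v_t][v_{t+1}]. For example, for (i, j) = (0, 1) we minimise over 4 possible intermediate vertex sequences; the minimum is 10, attained along the walk 0 → 1 → 1 → 1.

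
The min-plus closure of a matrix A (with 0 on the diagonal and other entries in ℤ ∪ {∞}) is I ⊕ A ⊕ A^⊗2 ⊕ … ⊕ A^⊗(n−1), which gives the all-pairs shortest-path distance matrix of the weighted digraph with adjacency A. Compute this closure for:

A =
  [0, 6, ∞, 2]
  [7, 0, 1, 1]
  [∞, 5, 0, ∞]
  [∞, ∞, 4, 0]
Closure =
  [0, 6, 6, 2]
  [7, 0, 1, 1]
  [12, 5, 0, 6]
  [16, 9, 4, 0]

This is the Floyd-Warshall all-pairs shortest-path computation. For each intermediate vertex k = 0, 1, …, 3, update dist[i][j] ← min(dist[i][j], dist[i][k] + dist[k][j]). The final matrix gives, for each (i, j), the minimum total weight of any directed path from i to j (possibly empty when i = j).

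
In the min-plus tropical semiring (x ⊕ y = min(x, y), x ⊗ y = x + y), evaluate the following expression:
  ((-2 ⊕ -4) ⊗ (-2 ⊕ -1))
((-2 ⊕ -4) ⊗ (-2 ⊕ -1)) = -6

Expand innermost to outermost. Recall ⊕ takes the minimum of its arguments and ⊗ takes their sum. Working out the expression ((-2 ⊕ -4) ⊗ (-2 ⊕ -1)) gives -6.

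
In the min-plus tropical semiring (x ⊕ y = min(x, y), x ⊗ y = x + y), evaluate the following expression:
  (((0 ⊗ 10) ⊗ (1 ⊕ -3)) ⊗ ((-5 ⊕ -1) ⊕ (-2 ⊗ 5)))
(((0 ⊗ 10) ⊗ (1 ⊕ -3)) ⊗ ((-5 ⊕ -1) ⊕ (-2 ⊗ 5))) = 2

Expand innermost to outermost. Recall ⊕ takes the minimum of its arguments and ⊗ takes their sum. Working out the expression (((0 ⊗ 10) ⊗ (1 ⊕ -3)) ⊗ ((-5 ⊕ -1) ⊕ (-2 ⊗ 5))) gives 2.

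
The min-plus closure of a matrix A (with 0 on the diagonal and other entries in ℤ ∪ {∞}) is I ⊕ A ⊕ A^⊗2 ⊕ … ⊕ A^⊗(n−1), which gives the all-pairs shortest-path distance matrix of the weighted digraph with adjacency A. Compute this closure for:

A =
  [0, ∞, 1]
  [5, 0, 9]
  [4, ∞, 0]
Closure =
  [0, ∞, 1]
  [5, 0, 6]
  [4, ∞, 0]

This is the Floyd-Warshall all-pairs shortest-path computation. For each intermediate vertex k = 0, 1, …, 2, update dist[i][j] ← min(dist[i][j], dist[i][k] + dist[k][j]). The final matrix gives, for each (i, j), the minimum total weight of any directed path from i to j (possibly empty when i = j).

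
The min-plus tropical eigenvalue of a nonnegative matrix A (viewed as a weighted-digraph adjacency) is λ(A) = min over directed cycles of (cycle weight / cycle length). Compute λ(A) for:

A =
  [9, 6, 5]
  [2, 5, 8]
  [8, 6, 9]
λ(A) = 4

Enumerate directed cycles and compute their means (weight / length). Sample:
  cycle 0 → 0: weight = 9, length = 1, mean = 9/1 ≈ 9.000
  cycle 1 → 1: weight = 5, length = 1, mean = 5/1 ≈ 5.000
  cycle 2 → 2: weight = 9, length = 1, mean = 9/1 ≈ 9.000
  cycle 0 → 1 → 0: weight = 8, length = 2, mean = 8/2 ≈ 4.000
  cycle 0 → 2 → 0: weight = 13, length = 2, mean = 13/2 ≈ 6.500
  cycle 1 → 0 → 1: weight = 8, length = 2, mean = 8/2 ≈ 4.000
Minimum mean = 4.000, attained e.g. along the cycle 0 → 1 → 0 with weight 8 and length 2. So λ(A) = 8/2 = 4.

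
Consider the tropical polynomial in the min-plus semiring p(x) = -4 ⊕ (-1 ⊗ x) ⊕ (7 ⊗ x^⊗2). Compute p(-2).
p(-2) = -4

A tropical monomial a ⊗ x^⊗i evaluates to a + i · x. Evaluating each term at x = -2:
  Term 0 contributes -4 + 0 · -2 = -4
  Term 1 contributes -1 + 1 · -2 = -3
  Term 2 contributes 7 + 2 · -2 = 3
p(-2) = ⊕ of these = min[-4, -3, 3] = -4.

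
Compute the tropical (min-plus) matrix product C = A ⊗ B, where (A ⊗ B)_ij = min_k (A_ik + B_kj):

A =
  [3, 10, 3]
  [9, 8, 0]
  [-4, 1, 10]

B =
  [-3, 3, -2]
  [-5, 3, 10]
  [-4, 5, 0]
A ⊗ B =
  [-1, 6, 1]
  [-4, 5, 0]
  [-7, -1, -6]

Apply the min-plus product entry-by-entry:
  C[0][0] = min over k of (A[0][0] + B[0][0] = 3 + -3 = 0, A[0][1] + B[1][0] = 10 + -5 = 5, A[0][2] + B[2][0] = 3 + -4 = -1) = -1 (attained at k = 2)
  C[0][1] = min over k of (A[0][0] + B[0][1] = 3 + 3 = 6, A[0][1] + B[1][1] = 10 + 3 = 13, A[0][2] + B[2][1] = 3 + 5 = 8) = 6 (attained at k = 0)
  C[0][2] = min over k of (A[0][0] + B[0][2] = 3 + -2 = 1, A[0][1] + B[1][2] = 10 + 10 = 20, A[0][2] + B[2][2] = 3 + 0 = 3) = 1 (attained at k = 0)
  C[1][0] = min over k of (A[1][0] + B[0][0] = 9 + -3 = 6, A[1][1] + B[1][0] = 8 + -5 = 3, A[1][2] + B[2][0] = 0 + -4 = -4) = -4 (attained at k = 2)
  C[1][1] = min over k of (A[1][0] + B[0][1] = 9 + 3 = 12, A[1][1] + B[1][1] = 8 + 3 = 11, A[1][2] + B[2][1] = 0 + 5 = 5) = 5 (attained at k = 2)
  C[1][2] = min over k of (A[1][0] + B[0][2] = 9 + -2 = 7, A[1][1] + B[1][2] = 8 + 10 = 18, A[1][2] + B[2][2] = 0 + 0 = 0) = 0 (attained at k = 2)
  C[2][0] = min over k of (A[2][0] + B[0][0] = -4 + -3 = -7, A[2][1] + B[1][0] = 1 + -5 = -4, A[2][2] + B[2][0] = 10 + -4 = 6) = -7 (attained at k = 0)
  C[2][1] = min over k of (A[2][0] + B[0][1] = -4 + 3 = -1, A[2][1] + B[1][1] = 1 + 3 = 4, A[2][2] + B[2][1] = 10 + 5 = 15) = -1 (attained at k = 0)
  C[2][2] = min over k of (A[2][0] + B[0][2] = -4 + -2 = -6, A[2][1] + B[1][2] = 1 + 10 = 11, A[2][2] + B[2][2] = 10 + 0 = 10) = -6 (attained at k = 0)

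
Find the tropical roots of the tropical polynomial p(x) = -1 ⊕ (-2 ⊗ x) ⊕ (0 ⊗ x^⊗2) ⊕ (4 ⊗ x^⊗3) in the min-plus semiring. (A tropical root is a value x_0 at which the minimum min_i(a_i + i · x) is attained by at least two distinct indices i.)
Roots: {-4, -2, 1}

Each tropical root is a break point of the lower envelope of the lines y = a_i + i · x (there are 4 lines, with slopes 0, 1, ..., 3). Only the lines that attain the minimum somewhere contribute to roots; other lines are dominated. Here the surviving (envelope) indices are i = 3, i = 2, i = 1, i = 0.
Intersections between consecutive envelope lines give the roots: for adjacent envelope indices i < j the intersection is x = (a_i − a_j) / (j − i). Reading off the sorted break points: {-4, -2, 1}.
Verification: at each break x_0, at least two indices attain the minimum of min_i(a_i + i · x_0).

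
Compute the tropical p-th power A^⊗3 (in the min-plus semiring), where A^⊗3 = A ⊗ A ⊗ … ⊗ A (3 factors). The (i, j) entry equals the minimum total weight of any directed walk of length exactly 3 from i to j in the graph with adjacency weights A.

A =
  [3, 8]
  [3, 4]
A^⊗3 =
  [9, 14]
  [9, 12]

Each entry (A^⊗3)_ij equals the minimum over all length-3 walks i = v_0 → v_1 → … → v_3 = j of Σ_t A[v_t][v_{t+1}]. For example, for (i, j) = (0, 1) we minimise over 4 possible intermediate vertex sequences; the minimum is 14, attained along the walk 0 → 0 → 0 → 1.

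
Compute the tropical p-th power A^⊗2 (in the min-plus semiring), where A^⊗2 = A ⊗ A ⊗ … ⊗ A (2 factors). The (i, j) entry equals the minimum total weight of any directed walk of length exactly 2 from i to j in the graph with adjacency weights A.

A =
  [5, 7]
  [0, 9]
A^⊗2 =
  [7, 12]
  [5, 7]

Each entry (A^⊗2)_ij equals the minimum over all length-2 walks i = v_0 → v_1 → … → v_2 = j of Σ_t A[v_t][v_{t+1}]. For example, for (i, j) = (0, 1) we minimise over 2 possible intermediate vertex sequences; the minimum is 12, attained along the walk 0 → 0 → 1.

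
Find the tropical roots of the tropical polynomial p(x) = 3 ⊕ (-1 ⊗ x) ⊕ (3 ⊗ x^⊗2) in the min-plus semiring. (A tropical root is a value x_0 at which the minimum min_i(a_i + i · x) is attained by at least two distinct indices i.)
Roots: {-4, 4}

Each tropical root is a break point of the lower envelope of the lines y = a_i + i · x (there are 3 lines, with slopes 0, 1, ..., 2). Only the lines that attain the minimum somewhere contribute to roots; other lines are dominated. Here the surviving (envelope) indices are i = 2, i = 1, i = 0.
Intersections between consecutive envelope lines give the roots: for adjacent envelope indices i < j the intersection is x = (a_i − a_j) / (j − i). Reading off the sorted break points: {-4, 4}.
Verification: at each break x_0, at least two indices attain the minimum of min_i(a_i + i · x_0).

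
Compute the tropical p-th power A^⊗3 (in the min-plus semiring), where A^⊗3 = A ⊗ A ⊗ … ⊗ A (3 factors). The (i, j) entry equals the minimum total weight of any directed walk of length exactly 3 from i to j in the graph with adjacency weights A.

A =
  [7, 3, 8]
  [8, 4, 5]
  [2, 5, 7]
A^⊗3 =
  [10, 11, 12]
  [11, 10, 13]
  [12, 9, 10]

Each entry (A^⊗3)_ij equals the minimum over all length-3 walks i = v_0 → v_1 → … → v_3 = j of Σ_t A[v_t][v_{t+1}]. For example, for (i, j) = (0, 2) we minimise over 9 possible intermediate vertex sequences; the minimum is 12, attained along the walk 0 → 1 → 1 → 2.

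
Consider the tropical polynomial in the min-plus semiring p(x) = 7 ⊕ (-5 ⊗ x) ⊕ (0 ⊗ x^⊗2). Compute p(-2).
p(-2) = -7

A tropical monomial a ⊗ x^⊗i evaluates to a + i · x. Evaluating each term at x = -2:
  Term 0 contributes 7 + 0 · -2 = 7
  Term 1 contributes -5 + 1 · -2 = -7
  Term 2 contributes 0 + 2 · -2 = -4
p(-2) = ⊕ of these = min[7, -7, -4] = -7.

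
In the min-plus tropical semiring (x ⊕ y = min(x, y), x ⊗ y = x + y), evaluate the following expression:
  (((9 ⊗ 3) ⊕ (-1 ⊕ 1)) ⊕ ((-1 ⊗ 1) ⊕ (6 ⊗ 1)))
(((9 ⊗ 3) ⊕ (-1 ⊕ 1)) ⊕ ((-1 ⊗ 1) ⊕ (6 ⊗ 1))) = -1

Expand innermost to outermost. Recall ⊕ takes the minimum of its arguments and ⊗ takes their sum. Working out the expression (((9 ⊗ 3) ⊕ (-1 ⊕ 1)) ⊕ ((-1 ⊗ 1) ⊕ (6 ⊗ 1))) gives -1.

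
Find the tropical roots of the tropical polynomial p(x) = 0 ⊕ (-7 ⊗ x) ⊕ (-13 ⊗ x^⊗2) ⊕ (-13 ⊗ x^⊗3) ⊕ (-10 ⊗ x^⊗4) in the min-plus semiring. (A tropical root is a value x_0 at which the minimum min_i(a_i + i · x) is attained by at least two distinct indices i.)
Roots: {-3, 0, 6, 7}

Each tropical root is a break point of the lower envelope of the lines y = a_i + i · x (there are 5 lines, with slopes 0, 1, ..., 4). Only the lines that attain the minimum somewhere contribute to roots; other lines are dominated. Here the surviving (envelope) indices are i = 4, i = 3, i = 2, i = 1, i = 0.
Intersections between consecutive envelope lines give the roots: for adjacent envelope indices i < j the intersection is x = (a_i − a_j) / (j − i). Reading off the sorted break points: {-3, 0, 6, 7}.
Verification: at each break x_0, at least two indices attain the minimum of min_i(a_i + i · x_0).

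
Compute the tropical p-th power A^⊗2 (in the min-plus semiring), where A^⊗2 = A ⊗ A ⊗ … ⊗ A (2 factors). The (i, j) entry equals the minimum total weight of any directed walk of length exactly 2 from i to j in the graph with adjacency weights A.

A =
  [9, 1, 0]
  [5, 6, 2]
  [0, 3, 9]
A^⊗2 =
  [0, 3, 3]
  [2, 5, 5]
  [8, 1, 0]

Each entry (A^⊗2)_ij equals the minimum over all length-2 walks i = v_0 → v_1 → … → v_2 = j of Σ_t A[v_t][v_{t+1}]. For example, for (i, j) = (0, 2) we minimise over 3 possible intermediate vertex sequences; the minimum is 3, attained along the walk 0 → 1 → 2.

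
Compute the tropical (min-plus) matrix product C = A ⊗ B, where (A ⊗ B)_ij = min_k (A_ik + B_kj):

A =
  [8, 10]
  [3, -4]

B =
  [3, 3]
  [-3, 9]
A ⊗ B =
  [7, 11]
  [-7, 5]

Apply the min-plus product entry-by-entry:
  C[0][0] = min over k of (A[0][0] + B[0][0] = 8 + 3 = 11, A[0][1] + B[1][0] = 10 + -3 = 7) = 7 (attained at k = 1)
  C[0][1] = min over k of (A[0][0] + B[0][1] = 8 + 3 = 11, A[0][1] + B[1][1] = 10 + 9 = 19) = 11 (attained at k = 0)
  C[1][0] = min over k of (A[1][0] + B[0][0] = 3 + 3 = 6, A[1][1] + B[1][0] = -4 + -3 = -7) = -7 (attained at k = 1)
  C[1][1] = min over k of (A[1][0] + B[0][1] = 3 + 3 = 6, A[1][1] + B[1][1] = -4 + 9 = 5) = 5 (attained at k = 1)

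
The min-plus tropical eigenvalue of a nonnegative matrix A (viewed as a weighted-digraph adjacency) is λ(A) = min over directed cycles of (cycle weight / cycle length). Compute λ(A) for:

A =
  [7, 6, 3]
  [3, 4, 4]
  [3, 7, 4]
λ(A) = 3

Enumerate directed cycles and compute their means (weight / length). Sample:
  cycle 0 → 0: weight = 7, length = 1, mean = 7/1 ≈ 7.000
  cycle 1 → 1: weight = 4, length = 1, mean = 4/1 ≈ 4.000
  cycle 2 → 2: weight = 4, length = 1, mean = 4/1 ≈ 4.000
  cycle 0 → 1 → 0: weight = 9, length = 2, mean = 9/2 ≈ 4.500
  cycle 0 → 2 → 0: weight = 6, length = 2, mean = 6/2 ≈ 3.000
  cycle 1 → 0 → 1: weight = 9, length = 2, mean = 9/2 ≈ 4.500
Minimum mean = 3.000, attained e.g. along the cycle 0 → 2 → 0 with weight 6 and length 2. So λ(A) = 6/2 = 3.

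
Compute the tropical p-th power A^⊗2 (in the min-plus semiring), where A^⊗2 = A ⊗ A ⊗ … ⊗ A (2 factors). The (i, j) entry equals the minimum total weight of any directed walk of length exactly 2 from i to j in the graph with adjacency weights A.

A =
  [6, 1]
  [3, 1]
A^⊗2 =
  [4, 2]
  [4, 2]

Each entry (A^⊗2)_ij equals the minimum over all length-2 walks i = v_0 → v_1 → … → v_2 = j of Σ_t A[v_t][v_{t+1}]. For example, for (i, j) = (0, 1) we minimise over 2 possible intermediate vertex sequences; the minimum is 2, attained along the walk 0 → 1 → 1.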